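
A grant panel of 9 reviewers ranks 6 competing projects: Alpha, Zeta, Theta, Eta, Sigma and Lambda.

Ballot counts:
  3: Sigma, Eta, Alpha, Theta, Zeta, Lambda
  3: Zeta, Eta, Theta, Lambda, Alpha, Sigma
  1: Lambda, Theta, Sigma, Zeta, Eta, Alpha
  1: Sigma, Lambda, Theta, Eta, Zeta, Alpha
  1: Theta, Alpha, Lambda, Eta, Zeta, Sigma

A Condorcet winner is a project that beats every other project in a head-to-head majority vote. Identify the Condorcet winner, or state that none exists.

Check each pair by majority over 9 ballots:
Alpha vs Zeta: Alpha is ranked higher on 3+1 = 4 ballots, Zeta on 5. Zeta wins 5–4.
Alpha vs Theta: Alpha is ranked higher on 3 ballots, Theta on 6. Theta wins 6–3.
Alpha vs Eta: 1 for Alpha, 8 for Eta — Eta by 8–1.
Alpha vs Sigma: Sigma, 5–4.
Alpha–Lambda: Lambda 5–4.
Zeta vs Theta: 3 to 6, Theta.
Zeta vs Eta: 4 to 5, Eta.
Zeta vs Sigma: 4 to 5, Sigma.
Zeta–Lambda: Zeta 6–3.
Theta vs Eta: Theta preferred on 1+1+1 = 3 ballots; Eta wins 6–3.
Theta vs Sigma: Theta is ranked higher on 3+1+1 = 5 ballots, Sigma on 4. Theta wins 5–4.
Theta vs Lambda: Theta is ranked higher on 3+3+1 = 7 ballots, Lambda on 2. Theta wins 7–2.
Eta vs Sigma: Eta is ranked higher on 3+1 = 4 ballots, Sigma on 5. Sigma wins 5–4.
Eta vs Lambda: Eta is ranked higher on 3+3 = 6 ballots, Lambda on 3. Eta wins 6–3.
Sigma vs Lambda: Sigma is ranked higher on 3+1 = 4 ballots, Lambda on 5. Lambda wins 5–4.
Each project drops at least one matchup (Alpha loses to Zeta; Zeta loses to Theta; Theta loses to Eta; Eta loses to Sigma; Sigma loses to Theta; Lambda loses to Zeta); the cycle Zeta > Lambda > Sigma > Zeta rules out a Condorcet winner.

none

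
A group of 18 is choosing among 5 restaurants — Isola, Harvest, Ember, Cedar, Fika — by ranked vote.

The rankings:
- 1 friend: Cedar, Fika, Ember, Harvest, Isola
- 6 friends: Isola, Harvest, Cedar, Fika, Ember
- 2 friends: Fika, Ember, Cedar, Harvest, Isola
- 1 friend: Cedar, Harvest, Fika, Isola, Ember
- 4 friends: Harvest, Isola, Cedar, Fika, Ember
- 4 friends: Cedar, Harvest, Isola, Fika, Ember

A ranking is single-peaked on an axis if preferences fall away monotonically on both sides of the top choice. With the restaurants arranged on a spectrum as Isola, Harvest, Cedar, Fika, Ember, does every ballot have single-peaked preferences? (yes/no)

Axis positions: Isola=1, Harvest=2, Cedar=3, Fika=4, Ember=5.
Bloc 1 (peak Cedar at position 3): ranking walks positions 3-4-5-2-1, expanding outward from the peak — single-peaked.
Bloc 2 (peak Isola at position 1): ranking walks positions 1-2-3-4-5, expanding outward from the peak — single-peaked.
Bloc 3 (peak Fika at position 4): ranking walks positions 4-5-3-2-1, expanding outward from the peak — single-peaked.
Bloc 4 (peak Cedar at position 3): ranking walks positions 3-2-4-1-5, expanding outward from the peak — single-peaked.
Bloc 5 (peak Harvest at position 2): ranking walks positions 2-1-3-4-5, expanding outward from the peak — single-peaked.
Bloc 6 (peak Cedar at position 3): ranking walks positions 3-2-1-4-5, expanding outward from the peak — single-peaked.
Every ranking is single-peaked on this axis.

yes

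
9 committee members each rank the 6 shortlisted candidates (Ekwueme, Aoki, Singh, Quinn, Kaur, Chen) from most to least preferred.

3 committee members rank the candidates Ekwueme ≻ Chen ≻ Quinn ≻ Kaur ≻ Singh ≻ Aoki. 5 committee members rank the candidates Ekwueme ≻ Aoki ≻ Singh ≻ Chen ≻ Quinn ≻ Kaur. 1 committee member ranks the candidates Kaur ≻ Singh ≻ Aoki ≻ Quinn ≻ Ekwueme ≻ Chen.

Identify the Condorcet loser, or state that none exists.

Head-to-head results (9 committee members):
Ekwueme vs Aoki: Ekwueme preferred on 3+5 = 8 ballots; Ekwueme wins 8–1.
Ekwueme–Singh: Ekwueme 8–1.
Ekwueme vs Quinn: 8 to 1, Ekwueme.
Ekwueme vs Kaur: Ekwueme wins 8–1.
Ekwueme vs Chen: 3+5+1 = 9 for Ekwueme, 0 for Chen — Ekwueme by 9–0.
Aoki vs Singh: 5 to 4, Aoki.
Aoki vs Quinn: Aoki preferred on 5+1 = 6 ballots; Aoki wins 6–3.
Aoki vs Kaur: 5 for Aoki, 4 for Kaur — Aoki by 5–4.
Aoki vs Chen: 5+1 = 6 for Aoki, 3 for Chen — Aoki by 6–3.
Singh vs Quinn: Singh wins 6–3.
Singh vs Kaur: Singh wins 5–4.
Singh vs Chen: Singh wins 6–3.
Quinn vs Kaur: Quinn wins 8–1.
Quinn vs Chen: 1 for Quinn, 8 for Chen — Chen by 8–1.
Kaur vs Chen: 1 for Kaur, 8 for Chen — Chen by 8–1.
Kaur is beaten in every head-to-head and is the Condorcet loser.

Kaur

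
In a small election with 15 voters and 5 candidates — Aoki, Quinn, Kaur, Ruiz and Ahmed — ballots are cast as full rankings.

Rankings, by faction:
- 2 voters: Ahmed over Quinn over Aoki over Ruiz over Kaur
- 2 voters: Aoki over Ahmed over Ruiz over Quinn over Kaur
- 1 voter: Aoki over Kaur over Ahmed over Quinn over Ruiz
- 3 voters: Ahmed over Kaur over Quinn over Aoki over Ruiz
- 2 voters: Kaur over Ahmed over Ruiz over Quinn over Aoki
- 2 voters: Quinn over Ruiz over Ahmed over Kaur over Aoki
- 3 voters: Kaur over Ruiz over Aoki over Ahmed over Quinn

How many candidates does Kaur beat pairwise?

Kaur against each rival (15 voters):
Kaur vs Aoki: Kaur, 10–5.
Kaur vs Quinn: 1+3+2+3 = 9 for Kaur, 6 for Quinn — Kaur by 9–6.
Kaur vs Ruiz: 1+3+2+3 = 9 for Kaur, 6 for Ruiz — Kaur by 9–6.
Kaur vs Ahmed: 6 to 9, Ahmed.
Kaur beats Aoki, Quinn, Ruiz; loses to Ahmed — 3 pairwise wins.

3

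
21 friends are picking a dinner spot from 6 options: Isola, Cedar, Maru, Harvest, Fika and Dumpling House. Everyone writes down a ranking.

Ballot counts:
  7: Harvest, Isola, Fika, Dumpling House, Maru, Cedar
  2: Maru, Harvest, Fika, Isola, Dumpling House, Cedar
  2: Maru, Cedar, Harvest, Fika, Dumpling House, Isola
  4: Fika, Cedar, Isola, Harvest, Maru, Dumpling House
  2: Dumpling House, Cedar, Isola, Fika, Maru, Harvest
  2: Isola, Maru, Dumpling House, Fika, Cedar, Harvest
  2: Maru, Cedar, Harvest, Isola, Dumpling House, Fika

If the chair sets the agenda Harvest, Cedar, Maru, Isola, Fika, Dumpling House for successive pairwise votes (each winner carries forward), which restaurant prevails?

Isola

Round 1: Harvest vs Cedar — 9–12, Cedar advances.
Round 2: Cedar vs Maru — 6–15, Maru advances.
Round 3: Maru vs Isola — 6–15, Isola advances.
Round 4: Isola vs Fika — 13–8, Isola advances.
Round 5: Isola vs Dumpling House — 17–4, Isola advances.
Isola survives the agenda.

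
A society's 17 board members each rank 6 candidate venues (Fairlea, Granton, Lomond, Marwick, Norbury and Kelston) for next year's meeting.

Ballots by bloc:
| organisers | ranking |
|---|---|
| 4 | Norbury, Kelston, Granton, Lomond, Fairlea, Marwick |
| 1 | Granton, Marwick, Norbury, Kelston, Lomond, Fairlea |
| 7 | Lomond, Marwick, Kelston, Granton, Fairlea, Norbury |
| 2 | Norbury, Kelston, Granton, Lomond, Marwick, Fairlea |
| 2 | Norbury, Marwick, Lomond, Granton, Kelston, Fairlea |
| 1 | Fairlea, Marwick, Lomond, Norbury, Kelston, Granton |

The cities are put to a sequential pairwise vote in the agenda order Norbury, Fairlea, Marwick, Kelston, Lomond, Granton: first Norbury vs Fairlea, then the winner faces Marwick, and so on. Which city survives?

Round 1: Norbury vs Fairlea — 9–8, Norbury advances.
Round 2: Norbury vs Marwick — 8–9, Marwick advances.
Round 3: Marwick vs Kelston — 11–6, Marwick advances.
Round 4: Marwick vs Lomond — 4–13, Lomond advances.
Round 5: Lomond vs Granton — 10–7, Lomond advances.
The agenda winner is Lomond.

Lomond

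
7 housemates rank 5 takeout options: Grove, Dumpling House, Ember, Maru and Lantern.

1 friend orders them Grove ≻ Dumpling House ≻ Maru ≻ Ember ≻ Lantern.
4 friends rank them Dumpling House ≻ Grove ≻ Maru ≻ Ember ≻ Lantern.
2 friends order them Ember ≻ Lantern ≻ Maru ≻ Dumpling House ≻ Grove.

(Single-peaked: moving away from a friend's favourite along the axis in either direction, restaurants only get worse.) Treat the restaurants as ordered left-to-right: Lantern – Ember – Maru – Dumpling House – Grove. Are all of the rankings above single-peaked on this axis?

Axis positions: Lantern=1, Ember=2, Maru=3, Dumpling House=4, Grove=5.
Bloc 1 (peak Grove at position 5): ranking walks positions 5-4-3-2-1, expanding outward from the peak — single-peaked.
Bloc 2 (peak Dumpling House at position 4): ranking walks positions 4-5-3-2-1, expanding outward from the peak — single-peaked.
Bloc 3 (peak Ember at position 2): ranking walks positions 2-1-3-4-5, expanding outward from the peak — single-peaked.
Every ranking is single-peaked on this axis.

yes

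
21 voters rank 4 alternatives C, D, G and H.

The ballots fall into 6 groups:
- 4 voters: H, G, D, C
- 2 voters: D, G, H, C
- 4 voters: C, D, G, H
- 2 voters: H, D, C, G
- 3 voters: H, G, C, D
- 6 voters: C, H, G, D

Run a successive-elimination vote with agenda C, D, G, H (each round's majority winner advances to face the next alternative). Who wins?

H

Round 1: C vs D — 13–8, C advances.
Round 2: C vs G — 12–9, C advances.
Round 3: C vs H — 10–11, H advances.
The agenda winner is H.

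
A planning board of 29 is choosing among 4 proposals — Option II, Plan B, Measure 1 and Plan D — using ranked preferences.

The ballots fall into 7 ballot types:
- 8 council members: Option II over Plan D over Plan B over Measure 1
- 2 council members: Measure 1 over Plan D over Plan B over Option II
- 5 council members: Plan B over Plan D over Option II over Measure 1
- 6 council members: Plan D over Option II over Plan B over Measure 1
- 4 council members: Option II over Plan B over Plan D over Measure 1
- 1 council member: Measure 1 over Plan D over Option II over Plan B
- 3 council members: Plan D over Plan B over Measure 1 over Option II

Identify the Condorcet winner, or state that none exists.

Pairwise majorities:
Option II vs Plan B: Option II, 19–10.
Option II–Measure 1: Option II 23–6.
Option II–Plan D: Plan D 17–12.
Plan B vs Measure 1: Plan B, 26–3.
Plan B–Plan D: Plan D 20–9.
Measure 1 vs Plan D: Plan D wins 26–3.
Plan D defeats every rival head-to-head and is the Condorcet winner.

Plan D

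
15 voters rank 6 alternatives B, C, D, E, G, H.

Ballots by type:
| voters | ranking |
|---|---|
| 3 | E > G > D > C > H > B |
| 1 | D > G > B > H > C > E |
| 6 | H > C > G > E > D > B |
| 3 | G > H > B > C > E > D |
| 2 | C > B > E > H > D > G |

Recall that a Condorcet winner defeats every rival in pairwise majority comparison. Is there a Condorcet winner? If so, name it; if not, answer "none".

Check each pair by majority over 15 ballots:
B–C: C 11–4.
B vs D: D wins 10–5.
B–E: E 9–6.
B–G: G 13–2.
B vs H: H, 12–3.
C vs D: C, 11–4.
C vs E: C, 12–3.
C vs G: C, 8–7.
C–H: H 10–5.
D–E: E 14–1.
D–G: G 12–3.
D–H: H 11–4.
E vs G: G wins 10–5.
E–H: H 10–5.
G vs H: H wins 8–7.
H defeats every rival head-to-head and is the Condorcet winner.

H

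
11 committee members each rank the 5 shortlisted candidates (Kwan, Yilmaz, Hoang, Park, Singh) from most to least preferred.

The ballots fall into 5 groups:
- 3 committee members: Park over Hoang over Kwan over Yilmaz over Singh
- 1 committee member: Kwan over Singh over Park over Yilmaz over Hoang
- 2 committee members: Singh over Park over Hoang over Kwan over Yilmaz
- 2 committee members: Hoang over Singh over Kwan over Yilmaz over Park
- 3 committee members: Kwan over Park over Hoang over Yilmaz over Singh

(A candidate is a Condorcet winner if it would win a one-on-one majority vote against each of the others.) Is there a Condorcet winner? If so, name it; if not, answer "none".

none

Check each pair by majority over 11 ballots:
Kwan vs Yilmaz: Kwan preferred on 3+1+2+2+3 = 11 ballots; Kwan wins 11–0.
Kwan vs Hoang: Kwan preferred on 1+3 = 4 ballots; Hoang wins 7–4.
Kwan vs Park: Kwan preferred on 1+2+3 = 6 ballots; Kwan wins 6–5.
Kwan vs Singh: 3+1+3 = 7 for Kwan, 4 for Singh — Kwan by 7–4.
Yilmaz vs Hoang: Yilmaz is ranked higher on 1 ballot, Hoang on 10. Hoang wins 10–1.
Yilmaz vs Park: Yilmaz is ranked higher on 2 ballots, Park on 9. Park wins 9–2.
Yilmaz vs Singh: 3+3 = 6 for Yilmaz, 5 for Singh — Yilmaz by 6–5.
Hoang vs Park: 2 to 9, Park.
Hoang vs Singh: Hoang preferred on 3+2+3 = 8 ballots; Hoang wins 8–3.
Park vs Singh: 3+3 = 6 for Park, 5 for Singh — Park by 6–5.
Every candidate loses at least once (Kwan loses to Hoang; Yilmaz loses to Kwan; Hoang loses to Park; Park loses to Kwan; Singh loses to Kwan). The majority relation contains the cycle Kwan > Park > Hoang > Kwan, so there is no Condorcet winner.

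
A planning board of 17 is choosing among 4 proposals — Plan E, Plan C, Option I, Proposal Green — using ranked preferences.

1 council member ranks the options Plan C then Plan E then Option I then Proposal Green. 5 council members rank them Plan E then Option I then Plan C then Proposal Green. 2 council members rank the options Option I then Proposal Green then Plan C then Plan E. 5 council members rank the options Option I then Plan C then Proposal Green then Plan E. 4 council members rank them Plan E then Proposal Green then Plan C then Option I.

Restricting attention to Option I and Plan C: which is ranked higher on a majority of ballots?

Option I

Ballots ranking Option I above Plan C: 5 + 2 + 5 = 12.
Ballots ranking Plan C above Option I: 17 − 12 = 5.
Option I wins the head-to-head 12–5.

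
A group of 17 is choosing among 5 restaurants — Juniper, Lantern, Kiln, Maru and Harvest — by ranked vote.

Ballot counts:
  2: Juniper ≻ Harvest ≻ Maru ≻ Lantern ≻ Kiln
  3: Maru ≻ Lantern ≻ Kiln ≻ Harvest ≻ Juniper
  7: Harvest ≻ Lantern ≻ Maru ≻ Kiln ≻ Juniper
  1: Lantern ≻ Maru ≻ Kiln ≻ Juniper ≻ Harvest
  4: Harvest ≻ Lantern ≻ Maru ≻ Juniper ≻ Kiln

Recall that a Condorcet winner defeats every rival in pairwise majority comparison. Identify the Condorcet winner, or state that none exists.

Harvest

Check each pair by majority over 17 ballots:
Juniper vs Lantern: 2 to 15, Lantern.
Juniper vs Kiln: Juniper is ranked higher on 2+4 = 6 ballots, Kiln on 11. Kiln wins 11–6.
Juniper vs Maru: Juniper preferred on 2 ballots; Maru wins 15–2.
Juniper vs Harvest: 2+1 = 3 for Juniper, 14 for Harvest — Harvest by 14–3.
Lantern vs Kiln: 2+3+7+1+4 = 17 for Lantern, 0 for Kiln — Lantern by 17–0.
Lantern vs Maru: 7+1+4 = 12 for Lantern, 5 for Maru — Lantern by 12–5.
Lantern vs Harvest: 4 to 13, Harvest.
Kiln vs Maru: Kiln preferred on 0 ballots; Maru wins 17–0.
Kiln vs Harvest: Kiln is ranked higher on 3+1 = 4 ballots, Harvest on 13. Harvest wins 13–4.
Maru vs Harvest: Maru is ranked higher on 3+1 = 4 ballots, Harvest on 13. Harvest wins 13–4.
Harvest wins every pairwise contest, so Harvest is the Condorcet winner.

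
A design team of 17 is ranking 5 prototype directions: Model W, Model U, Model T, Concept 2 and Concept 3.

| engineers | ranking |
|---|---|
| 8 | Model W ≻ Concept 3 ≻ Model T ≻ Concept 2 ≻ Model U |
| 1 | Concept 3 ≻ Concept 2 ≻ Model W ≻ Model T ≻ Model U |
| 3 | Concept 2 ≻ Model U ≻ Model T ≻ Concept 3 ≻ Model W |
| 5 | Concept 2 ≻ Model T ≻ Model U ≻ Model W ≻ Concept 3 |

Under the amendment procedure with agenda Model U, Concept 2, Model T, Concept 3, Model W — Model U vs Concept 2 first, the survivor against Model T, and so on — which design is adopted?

Round 1: Model U vs Concept 2 — 0–17, Concept 2 advances.
Round 2: Concept 2 vs Model T — 9–8, Concept 2 advances.
Round 3: Concept 2 vs Concept 3 — 8–9, Concept 3 advances.
Round 4: Concept 3 vs Model W — 4–13, Model W advances.
Model W survives the agenda.

Model W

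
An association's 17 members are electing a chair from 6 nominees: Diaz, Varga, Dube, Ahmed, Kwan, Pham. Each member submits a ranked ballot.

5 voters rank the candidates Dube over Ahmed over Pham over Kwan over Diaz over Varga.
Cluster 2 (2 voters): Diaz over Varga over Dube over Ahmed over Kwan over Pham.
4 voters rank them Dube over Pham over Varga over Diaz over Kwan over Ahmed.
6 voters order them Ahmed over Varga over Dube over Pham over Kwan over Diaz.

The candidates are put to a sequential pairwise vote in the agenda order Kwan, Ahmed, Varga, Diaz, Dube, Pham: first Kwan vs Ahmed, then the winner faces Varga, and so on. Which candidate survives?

Round 1: Kwan vs Ahmed — 4–13, Ahmed advances.
Round 2: Ahmed vs Varga — 11–6, Ahmed advances.
Round 3: Ahmed vs Diaz — 11–6, Ahmed advances.
Round 4: Ahmed vs Dube — 6–11, Dube advances.
Round 5: Dube vs Pham — 17–0, Dube advances.
The agenda winner is Dube.

Dube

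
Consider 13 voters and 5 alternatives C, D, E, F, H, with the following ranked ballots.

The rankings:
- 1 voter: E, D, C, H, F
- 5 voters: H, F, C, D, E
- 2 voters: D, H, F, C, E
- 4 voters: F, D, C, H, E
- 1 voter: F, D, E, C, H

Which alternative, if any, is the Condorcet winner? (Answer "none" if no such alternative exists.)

none

Check each pair by majority over 13 ballots:
C vs D: D, 8–5.
C vs E: C is ranked higher on 5+2+4 = 11 ballots, E on 2. C wins 11–2.
C vs F: C is ranked higher on 1 ballot, F on 12. F wins 12–1.
C vs H: C preferred on 1+4+1 = 6 ballots; H wins 7–6.
D–E: D 12–1.
D vs F: F wins 10–3.
D vs H: D is ranked higher on 1+2+4+1 = 8 ballots, H on 5. D wins 8–5.
E vs F: F wins 12–1.
E vs H: H wins 11–2.
F vs H: H wins 8–5.
Every alternative loses at least once (C loses to D; D loses to F; E loses to C; F loses to H; H loses to D). The majority relation contains the cycle D → H → F → D, so there is no Condorcet winner.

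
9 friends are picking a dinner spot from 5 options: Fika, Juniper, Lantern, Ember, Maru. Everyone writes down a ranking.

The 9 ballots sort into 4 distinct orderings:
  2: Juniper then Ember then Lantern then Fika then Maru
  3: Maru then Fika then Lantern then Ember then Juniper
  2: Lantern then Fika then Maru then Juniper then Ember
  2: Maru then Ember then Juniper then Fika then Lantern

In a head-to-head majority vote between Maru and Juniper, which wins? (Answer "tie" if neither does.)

Ballots ranking Maru above Juniper: 3 + 2 + 2 = 7.
Ballots ranking Juniper above Maru: 9 − 7 = 2.
Maru wins the head-to-head 7–2.

Maru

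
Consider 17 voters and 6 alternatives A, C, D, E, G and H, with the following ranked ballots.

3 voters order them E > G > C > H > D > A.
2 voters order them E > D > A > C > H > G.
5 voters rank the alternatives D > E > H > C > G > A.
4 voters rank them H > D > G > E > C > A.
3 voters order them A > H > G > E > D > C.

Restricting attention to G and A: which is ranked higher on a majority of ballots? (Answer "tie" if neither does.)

G

Ballots ranking G above A: 3 + 5 + 4 = 12.
Ballots ranking A above G: 17 − 12 = 5.
G wins the head-to-head 12–5.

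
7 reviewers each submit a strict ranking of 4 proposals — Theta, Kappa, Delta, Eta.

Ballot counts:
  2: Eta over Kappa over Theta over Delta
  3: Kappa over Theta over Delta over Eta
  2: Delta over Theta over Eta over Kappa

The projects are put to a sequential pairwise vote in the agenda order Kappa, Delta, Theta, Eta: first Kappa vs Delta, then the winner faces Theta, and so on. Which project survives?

Eta

Round 1: Kappa vs Delta — 5–2, Kappa advances.
Round 2: Kappa vs Theta — 5–2, Kappa advances.
Round 3: Kappa vs Eta — 3–4, Eta advances.
The agenda winner is Eta.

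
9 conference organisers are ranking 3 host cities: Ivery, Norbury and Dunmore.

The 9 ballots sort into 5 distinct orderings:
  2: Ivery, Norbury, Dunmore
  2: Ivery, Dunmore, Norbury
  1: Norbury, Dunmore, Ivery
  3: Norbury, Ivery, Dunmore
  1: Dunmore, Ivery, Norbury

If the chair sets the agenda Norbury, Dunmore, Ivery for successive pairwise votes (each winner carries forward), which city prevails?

Ivery

Round 1: Norbury vs Dunmore — 6–3, Norbury advances.
Round 2: Norbury vs Ivery — 4–5, Ivery advances.
The agenda winner is Ivery.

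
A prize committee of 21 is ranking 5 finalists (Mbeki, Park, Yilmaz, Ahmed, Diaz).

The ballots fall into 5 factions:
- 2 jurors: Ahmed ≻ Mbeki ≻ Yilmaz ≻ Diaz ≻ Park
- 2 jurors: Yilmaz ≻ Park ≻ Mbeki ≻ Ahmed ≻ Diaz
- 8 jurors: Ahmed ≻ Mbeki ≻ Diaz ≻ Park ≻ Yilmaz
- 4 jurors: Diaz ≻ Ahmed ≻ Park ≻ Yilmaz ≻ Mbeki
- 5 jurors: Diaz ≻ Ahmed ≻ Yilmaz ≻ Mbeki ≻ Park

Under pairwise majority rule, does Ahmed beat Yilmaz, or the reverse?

Ballots ranking Ahmed above Yilmaz: 2 + 8 + 4 + 5 = 19.
Ballots ranking Yilmaz above Ahmed: 21 − 19 = 2.
Ahmed wins the head-to-head 19–2.

Ahmed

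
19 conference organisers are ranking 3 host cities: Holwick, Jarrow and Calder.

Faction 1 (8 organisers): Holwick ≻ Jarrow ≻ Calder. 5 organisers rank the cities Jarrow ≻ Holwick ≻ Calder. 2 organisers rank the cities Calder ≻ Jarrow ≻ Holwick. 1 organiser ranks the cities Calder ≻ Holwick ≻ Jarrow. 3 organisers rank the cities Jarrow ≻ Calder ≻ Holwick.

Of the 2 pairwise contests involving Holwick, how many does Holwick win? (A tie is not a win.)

1

Holwick against each rival (19 organisers):
Holwick vs Jarrow: Holwick is ranked higher on 8+1 = 9 ballots, Jarrow on 10. Jarrow wins 10–9.
Holwick vs Calder: Holwick preferred on 8+5 = 13 ballots; Holwick wins 13–6.
Holwick beats Calder; loses to Jarrow — 1 pairwise win.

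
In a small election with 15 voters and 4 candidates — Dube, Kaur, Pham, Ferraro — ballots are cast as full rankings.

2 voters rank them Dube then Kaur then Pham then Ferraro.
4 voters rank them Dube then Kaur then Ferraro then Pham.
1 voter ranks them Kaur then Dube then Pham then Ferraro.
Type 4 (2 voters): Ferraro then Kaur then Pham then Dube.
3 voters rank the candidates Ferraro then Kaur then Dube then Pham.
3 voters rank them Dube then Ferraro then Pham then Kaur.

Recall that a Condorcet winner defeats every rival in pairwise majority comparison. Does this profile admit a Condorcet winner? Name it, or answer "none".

Pairwise majorities:
Dube vs Kaur: Dube is ranked higher on 2+4+3 = 9 ballots, Kaur on 6. Dube wins 9–6.
Dube vs Pham: 13 to 2, Dube.
Dube vs Ferraro: Dube preferred on 2+4+1+3 = 10 ballots; Dube wins 10–5.
Kaur vs Pham: 12 to 3, Kaur.
Kaur vs Ferraro: Kaur preferred on 2+4+1 = 7 ballots; Ferraro wins 8–7.
Pham vs Ferraro: Pham preferred on 2+1 = 3 ballots; Ferraro wins 12–3.
Dube wins every pairwise contest, so Dube is the Condorcet winner.

Dube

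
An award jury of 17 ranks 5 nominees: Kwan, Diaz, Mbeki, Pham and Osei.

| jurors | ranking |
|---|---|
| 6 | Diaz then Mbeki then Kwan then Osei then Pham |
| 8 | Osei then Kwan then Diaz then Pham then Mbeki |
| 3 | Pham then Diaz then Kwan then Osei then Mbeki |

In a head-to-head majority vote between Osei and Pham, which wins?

Ballots ranking Osei above Pham: 6 + 8 = 14.
Ballots ranking Pham above Osei: 17 − 14 = 3.
Osei wins the head-to-head 14–3.

Osei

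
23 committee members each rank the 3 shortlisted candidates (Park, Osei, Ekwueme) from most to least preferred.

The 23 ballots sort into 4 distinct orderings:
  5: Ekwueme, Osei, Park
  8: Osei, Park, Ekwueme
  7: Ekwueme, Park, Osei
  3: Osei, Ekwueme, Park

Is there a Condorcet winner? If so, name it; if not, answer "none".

Ekwueme

Pairwise majorities:
Park vs Osei: Park is ranked higher on 7 ballots, Osei on 16. Osei wins 16–7.
Park vs Ekwueme: 8 for Park, 15 for Ekwueme — Ekwueme by 15–8.
Osei vs Ekwueme: 11 to 12, Ekwueme.
Ekwueme defeats every rival head-to-head and is the Condorcet winner.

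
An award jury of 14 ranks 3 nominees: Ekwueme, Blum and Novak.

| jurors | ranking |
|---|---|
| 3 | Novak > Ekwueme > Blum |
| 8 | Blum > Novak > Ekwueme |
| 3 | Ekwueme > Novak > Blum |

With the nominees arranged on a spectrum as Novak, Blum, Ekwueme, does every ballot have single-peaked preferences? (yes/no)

Axis positions: Novak=1, Blum=2, Ekwueme=3.
Cluster 1: ranking walks positions 1-3-2; Ekwueme is ranked above Blum even though Blum lies between Ekwueme and the peak Novak on the axis — preferences dip and rise again. Not single-peaked.
Cluster 2 (peak Blum at position 2): ranking walks positions 2-1-3, expanding outward from the peak — single-peaked.
Cluster 3: ranking walks positions 3-1-2; Novak is ranked above Blum even though Blum lies between Novak and the peak Ekwueme on the axis — preferences dip and rise again. Not single-peaked.
Cluster 1 violates single-peakedness, so the profile is not single-peaked on this axis.

no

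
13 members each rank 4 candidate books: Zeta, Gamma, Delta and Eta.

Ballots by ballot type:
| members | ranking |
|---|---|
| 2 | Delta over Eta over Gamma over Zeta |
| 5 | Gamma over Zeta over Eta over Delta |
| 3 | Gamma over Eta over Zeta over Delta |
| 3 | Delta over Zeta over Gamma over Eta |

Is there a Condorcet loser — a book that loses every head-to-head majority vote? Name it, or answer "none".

Pairwise majorities:
Zeta vs Gamma: 3 for Zeta, 10 for Gamma — Gamma by 10–3.
Zeta vs Delta: Zeta preferred on 5+3 = 8 ballots; Zeta wins 8–5.
Zeta vs Eta: 8 to 5, Zeta.
Gamma–Delta: Gamma 8–5.
Gamma vs Eta: Gamma is ranked higher on 5+3+3 = 11 ballots, Eta on 2. Gamma wins 11–2.
Delta vs Eta: 2+3 = 5 for Delta, 8 for Eta — Eta by 8–5.
Delta is beaten in every head-to-head and is the Condorcet loser.

Delta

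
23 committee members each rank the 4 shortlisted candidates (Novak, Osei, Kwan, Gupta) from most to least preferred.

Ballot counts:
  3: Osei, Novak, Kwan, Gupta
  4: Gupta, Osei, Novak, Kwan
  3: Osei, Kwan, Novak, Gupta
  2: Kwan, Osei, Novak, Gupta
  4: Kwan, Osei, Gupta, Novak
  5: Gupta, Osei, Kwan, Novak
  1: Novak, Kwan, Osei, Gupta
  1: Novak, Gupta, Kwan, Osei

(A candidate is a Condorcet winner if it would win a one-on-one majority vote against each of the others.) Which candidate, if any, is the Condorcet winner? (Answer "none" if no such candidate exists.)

Osei

Check each pair by majority over 23 ballots:
Novak vs Osei: 2 to 21, Osei.
Novak vs Kwan: Novak preferred on 3+4+1+1 = 9 ballots; Kwan wins 14–9.
Novak vs Gupta: Novak is ranked higher on 3+3+2+1+1 = 10 ballots, Gupta on 13. Gupta wins 13–10.
Osei vs Kwan: 3+4+3+5 = 15 for Osei, 8 for Kwan — Osei by 15–8.
Osei vs Gupta: Osei preferred on 3+3+2+4+1 = 13 ballots; Osei wins 13–10.
Kwan vs Gupta: 13 to 10, Kwan.
Osei wins every pairwise contest, so Osei is the Condorcet winner.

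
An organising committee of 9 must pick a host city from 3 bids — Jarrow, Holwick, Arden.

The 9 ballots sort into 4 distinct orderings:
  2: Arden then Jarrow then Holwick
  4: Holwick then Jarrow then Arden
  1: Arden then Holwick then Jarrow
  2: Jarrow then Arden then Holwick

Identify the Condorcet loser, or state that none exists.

Pairwise majorities:
Jarrow vs Holwick: 2+2 = 4 for Jarrow, 5 for Holwick — Holwick by 5–4.
Jarrow–Arden: Jarrow 6–3.
Holwick vs Arden: Holwick is ranked higher on 4 ballots, Arden on 5. Arden wins 5–4.
Each city has at least one pairwise win (Jarrow beats Arden; Holwick beats Jarrow; Arden beats Holwick) — no Condorcet loser.

none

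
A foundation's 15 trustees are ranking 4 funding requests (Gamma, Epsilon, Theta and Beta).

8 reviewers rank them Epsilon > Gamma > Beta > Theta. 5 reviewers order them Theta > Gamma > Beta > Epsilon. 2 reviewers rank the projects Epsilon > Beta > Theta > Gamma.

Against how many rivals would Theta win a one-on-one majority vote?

Theta against each rival (15 reviewers):
Theta vs Gamma: Gamma wins 8–7.
Theta vs Epsilon: Theta preferred on 5 ballots; Epsilon wins 10–5.
Theta vs Beta: Beta, 10–5.
Theta beats no one; loses to Gamma, Epsilon, Beta — 0 pairwise wins.

0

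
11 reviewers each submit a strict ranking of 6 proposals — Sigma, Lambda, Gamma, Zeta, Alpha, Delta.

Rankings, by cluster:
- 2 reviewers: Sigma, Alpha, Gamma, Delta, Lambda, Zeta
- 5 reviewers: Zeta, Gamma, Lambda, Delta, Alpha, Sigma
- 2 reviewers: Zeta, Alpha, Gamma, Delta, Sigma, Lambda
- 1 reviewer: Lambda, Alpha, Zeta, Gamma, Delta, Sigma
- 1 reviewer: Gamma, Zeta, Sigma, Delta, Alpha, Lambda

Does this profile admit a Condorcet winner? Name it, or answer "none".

Check each pair by majority over 11 ballots:
Sigma–Lambda: Lambda 6–5.
Sigma vs Gamma: Gamma, 9–2.
Sigma–Zeta: Zeta 9–2.
Sigma vs Alpha: Alpha wins 8–3.
Sigma–Delta: Delta 8–3.
Lambda–Gamma: Gamma 10–1.
Lambda vs Zeta: Zeta, 8–3.
Lambda–Alpha: Lambda 6–5.
Lambda vs Delta: Lambda wins 6–5.
Gamma–Zeta: Zeta 8–3.
Gamma vs Alpha: Gamma, 6–5.
Gamma vs Delta: Gamma wins 11–0.
Zeta vs Alpha: Zeta, 8–3.
Zeta vs Delta: Zeta wins 9–2.
Alpha–Delta: Delta 6–5.
Only Zeta has no losses; Zeta is the Condorcet winner.

Zeta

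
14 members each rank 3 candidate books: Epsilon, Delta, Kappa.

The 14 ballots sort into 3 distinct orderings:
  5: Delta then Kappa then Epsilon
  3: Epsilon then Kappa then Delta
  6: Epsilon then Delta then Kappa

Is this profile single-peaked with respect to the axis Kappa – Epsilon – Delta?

Axis positions: Kappa=1, Epsilon=2, Delta=3.
Cluster 1: ranking walks positions 3-1-2; Kappa is ranked above Epsilon even though Epsilon lies between Kappa and the peak Delta on the axis — preferences dip and rise again. Not single-peaked.
Cluster 2 (peak Epsilon at position 2): ranking walks positions 2-1-3, expanding outward from the peak — single-peaked.
Cluster 3 (peak Epsilon at position 2): ranking walks positions 2-3-1, expanding outward from the peak — single-peaked.
Cluster 1 violates single-peakedness, so the profile is not single-peaked on this axis.

no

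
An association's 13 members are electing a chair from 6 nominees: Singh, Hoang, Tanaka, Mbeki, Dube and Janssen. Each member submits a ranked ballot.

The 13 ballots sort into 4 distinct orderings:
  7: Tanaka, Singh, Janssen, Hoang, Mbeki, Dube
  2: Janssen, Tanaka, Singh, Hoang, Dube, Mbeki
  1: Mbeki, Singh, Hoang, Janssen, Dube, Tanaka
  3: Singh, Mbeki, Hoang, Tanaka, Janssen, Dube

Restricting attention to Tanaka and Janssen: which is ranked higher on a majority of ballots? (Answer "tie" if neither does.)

Tanaka

Ballots ranking Tanaka above Janssen: 7 + 3 = 10.
Ballots ranking Janssen above Tanaka: 13 − 10 = 3.
Tanaka wins the head-to-head 10–3.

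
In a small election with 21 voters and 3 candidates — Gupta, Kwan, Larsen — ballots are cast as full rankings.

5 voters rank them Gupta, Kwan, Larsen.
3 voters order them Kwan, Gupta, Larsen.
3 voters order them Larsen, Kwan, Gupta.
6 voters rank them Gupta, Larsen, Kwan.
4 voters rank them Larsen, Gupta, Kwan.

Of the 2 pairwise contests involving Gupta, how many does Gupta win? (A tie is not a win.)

2

Gupta against each rival (21 voters):
Gupta vs Kwan: Gupta is ranked higher on 5+6+4 = 15 ballots, Kwan on 6. Gupta wins 15–6.
Gupta–Larsen: Gupta 14–7.
Gupta beats Kwan, Larsen — 2 pairwise wins.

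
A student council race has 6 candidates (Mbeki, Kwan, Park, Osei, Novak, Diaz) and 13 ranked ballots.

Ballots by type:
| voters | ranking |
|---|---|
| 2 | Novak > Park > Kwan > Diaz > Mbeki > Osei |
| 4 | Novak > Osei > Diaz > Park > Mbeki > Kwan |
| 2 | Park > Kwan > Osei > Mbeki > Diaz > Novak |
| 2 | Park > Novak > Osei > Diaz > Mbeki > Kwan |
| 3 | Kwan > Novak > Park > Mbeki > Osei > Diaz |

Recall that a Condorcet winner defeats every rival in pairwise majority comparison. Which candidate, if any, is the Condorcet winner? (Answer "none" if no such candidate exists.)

Head-to-head results (13 voters):
Mbeki vs Kwan: Kwan wins 7–6.
Mbeki vs Park: Park, 13–0.
Mbeki–Osei: Osei 8–5.
Mbeki vs Novak: Novak, 11–2.
Mbeki vs Diaz: Diaz, 8–5.
Kwan–Park: Park 10–3.
Kwan vs Osei: Kwan wins 7–6.
Kwan vs Novak: Novak wins 8–5.
Kwan vs Diaz: Kwan wins 7–6.
Park–Osei: Park 9–4.
Park vs Novak: Novak wins 9–4.
Park vs Diaz: Park wins 9–4.
Osei vs Novak: Novak, 11–2.
Osei vs Diaz: Osei wins 11–2.
Novak vs Diaz: Novak wins 11–2.
Novak defeats every rival head-to-head and is the Condorcet winner.

Novak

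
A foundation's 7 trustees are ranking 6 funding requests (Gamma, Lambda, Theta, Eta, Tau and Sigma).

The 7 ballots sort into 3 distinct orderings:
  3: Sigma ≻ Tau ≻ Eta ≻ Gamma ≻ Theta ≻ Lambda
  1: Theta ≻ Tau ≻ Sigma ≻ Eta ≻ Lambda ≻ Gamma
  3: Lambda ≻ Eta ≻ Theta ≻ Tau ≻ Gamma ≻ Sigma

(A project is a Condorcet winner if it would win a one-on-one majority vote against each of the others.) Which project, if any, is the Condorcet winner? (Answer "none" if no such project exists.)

none

Check each pair by majority over 7 ballots:
Gamma vs Lambda: Gamma preferred on 3 ballots; Lambda wins 4–3.
Gamma vs Theta: 3 for Gamma, 4 for Theta — Theta by 4–3.
Gamma vs Eta: Gamma preferred on 0 ballots; Eta wins 7–0.
Gamma vs Tau: Gamma preferred on 0 ballots; Tau wins 7–0.
Gamma vs Sigma: 3 for Gamma, 4 for Sigma — Sigma by 4–3.
Lambda vs Theta: 3 for Lambda, 4 for Theta — Theta by 4–3.
Lambda vs Eta: 3 to 4, Eta.
Lambda vs Tau: 3 to 4, Tau.
Lambda vs Sigma: Lambda is ranked higher on 3 ballots, Sigma on 4. Sigma wins 4–3.
Theta vs Eta: 1 for Theta, 6 for Eta — Eta by 6–1.
Theta vs Tau: Theta is ranked higher on 1+3 = 4 ballots, Tau on 3. Theta wins 4–3.
Theta vs Sigma: Theta preferred on 1+3 = 4 ballots; Theta wins 4–3.
Eta vs Tau: 3 to 4, Tau.
Eta vs Sigma: Eta is ranked higher on 3 ballots, Sigma on 4. Sigma wins 4–3.
Tau vs Sigma: Tau is ranked higher on 1+3 = 4 ballots, Sigma on 3. Tau wins 4–3.
Each project drops at least one matchup (Gamma loses to Lambda; Lambda loses to Theta; Theta loses to Eta; Eta loses to Tau; Tau loses to Theta; Sigma loses to Theta); the cycle Theta > Tau > Eta > Theta rules out a Condorcet winner.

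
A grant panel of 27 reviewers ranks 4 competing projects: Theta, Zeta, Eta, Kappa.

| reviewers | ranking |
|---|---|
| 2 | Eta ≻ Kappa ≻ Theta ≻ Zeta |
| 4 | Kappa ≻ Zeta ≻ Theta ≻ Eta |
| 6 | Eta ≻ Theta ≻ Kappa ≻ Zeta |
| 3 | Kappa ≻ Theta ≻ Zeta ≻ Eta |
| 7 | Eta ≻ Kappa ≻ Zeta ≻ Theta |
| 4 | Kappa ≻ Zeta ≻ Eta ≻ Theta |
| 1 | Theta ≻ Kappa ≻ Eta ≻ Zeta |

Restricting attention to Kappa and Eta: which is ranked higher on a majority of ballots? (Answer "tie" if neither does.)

Eta

Ballots ranking Kappa above Eta: 4 + 3 + 4 + 1 = 12.
Ballots ranking Eta above Kappa: 27 − 12 = 15.
Eta wins the head-to-head 15–12.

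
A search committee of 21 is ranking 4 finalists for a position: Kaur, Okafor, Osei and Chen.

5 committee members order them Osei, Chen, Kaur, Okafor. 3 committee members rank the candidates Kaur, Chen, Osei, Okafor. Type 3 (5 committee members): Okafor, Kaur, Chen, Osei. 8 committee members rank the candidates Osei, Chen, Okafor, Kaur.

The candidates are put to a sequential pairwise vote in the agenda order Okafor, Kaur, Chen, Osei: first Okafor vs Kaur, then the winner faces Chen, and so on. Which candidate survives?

Osei

Round 1: Okafor vs Kaur — 13–8, Okafor advances.
Round 2: Okafor vs Chen — 5–16, Chen advances.
Round 3: Chen vs Osei — 8–13, Osei advances.
Osei survives the agenda.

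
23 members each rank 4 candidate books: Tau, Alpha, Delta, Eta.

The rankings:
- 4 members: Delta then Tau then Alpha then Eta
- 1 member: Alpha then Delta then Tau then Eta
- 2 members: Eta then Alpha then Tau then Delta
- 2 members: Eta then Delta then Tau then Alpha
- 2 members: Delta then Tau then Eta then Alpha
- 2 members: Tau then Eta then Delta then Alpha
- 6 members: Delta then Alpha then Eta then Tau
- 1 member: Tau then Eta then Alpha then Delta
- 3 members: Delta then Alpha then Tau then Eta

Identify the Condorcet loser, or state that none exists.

Eta

Head-to-head results (23 members):
Tau vs Alpha: Tau is ranked higher on 4+2+2+2+1 = 11 ballots, Alpha on 12. Alpha wins 12–11.
Tau vs Delta: 5 to 18, Delta.
Tau vs Eta: Tau preferred on 4+1+2+2+1+3 = 13 ballots; Tau wins 13–10.
Alpha vs Delta: Alpha preferred on 1+2+1 = 4 ballots; Delta wins 19–4.
Alpha vs Eta: Alpha wins 14–9.
Delta vs Eta: 16 to 7, Delta.
Only Eta has no wins; Eta is the Condorcet loser.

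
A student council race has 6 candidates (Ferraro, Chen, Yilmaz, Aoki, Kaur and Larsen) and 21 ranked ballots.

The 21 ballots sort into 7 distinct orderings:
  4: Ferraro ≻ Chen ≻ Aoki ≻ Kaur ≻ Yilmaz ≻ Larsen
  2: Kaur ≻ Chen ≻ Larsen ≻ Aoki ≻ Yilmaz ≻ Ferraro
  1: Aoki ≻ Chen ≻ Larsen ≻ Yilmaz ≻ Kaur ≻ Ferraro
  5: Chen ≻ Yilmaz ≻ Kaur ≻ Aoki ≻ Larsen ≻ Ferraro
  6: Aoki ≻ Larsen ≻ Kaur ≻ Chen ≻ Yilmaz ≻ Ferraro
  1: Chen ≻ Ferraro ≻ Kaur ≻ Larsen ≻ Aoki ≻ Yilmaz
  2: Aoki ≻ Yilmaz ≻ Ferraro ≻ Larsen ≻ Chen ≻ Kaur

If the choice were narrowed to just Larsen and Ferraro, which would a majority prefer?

Ballots ranking Larsen above Ferraro: 2 + 1 + 5 + 6 = 14.
Ballots ranking Ferraro above Larsen: 21 − 14 = 7.
Larsen wins the head-to-head 14–7.

Larsen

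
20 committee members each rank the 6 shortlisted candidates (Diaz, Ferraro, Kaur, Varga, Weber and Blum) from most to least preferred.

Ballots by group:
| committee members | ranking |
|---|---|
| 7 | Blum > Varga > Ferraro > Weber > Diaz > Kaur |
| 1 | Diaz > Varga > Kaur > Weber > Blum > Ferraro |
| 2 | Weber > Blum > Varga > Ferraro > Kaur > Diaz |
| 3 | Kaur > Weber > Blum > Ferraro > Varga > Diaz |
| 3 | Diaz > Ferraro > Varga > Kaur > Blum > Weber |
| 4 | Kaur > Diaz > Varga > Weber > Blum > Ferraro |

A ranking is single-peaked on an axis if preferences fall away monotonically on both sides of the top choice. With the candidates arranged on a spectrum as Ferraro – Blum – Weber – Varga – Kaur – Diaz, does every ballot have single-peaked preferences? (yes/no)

Axis positions: Ferraro=1, Blum=2, Weber=3, Varga=4, Kaur=5, Diaz=6.
Group 1: ranking walks positions 2-4-1-3-6-5; Varga is ranked above Weber even though Weber lies between Varga and the peak Blum on the axis — preferences dip and rise again. Not single-peaked.
Group 2: ranking walks positions 6-4-5-3-2-1; Varga is ranked above Kaur even though Kaur lies between Varga and the peak Diaz on the axis — preferences dip and rise again. Not single-peaked.
Group 3 (peak Weber at position 3): ranking walks positions 3-2-4-1-5-6, expanding outward from the peak — single-peaked.
Group 4: ranking walks positions 5-3-2-1-4-6; Weber is ranked above Varga even though Varga lies between Weber and the peak Kaur on the axis — preferences dip and rise again. Not single-peaked.
Group 5: ranking walks positions 6-1-4-5-2-3; Ferraro is ranked above Kaur even though Kaur lies between Ferraro and the peak Diaz on the axis — preferences dip and rise again. Not single-peaked.
Group 6 (peak Kaur at position 5): ranking walks positions 5-6-4-3-2-1, expanding outward from the peak — single-peaked.
Group 1 violates single-peakedness, so the profile is not single-peaked on this axis.

no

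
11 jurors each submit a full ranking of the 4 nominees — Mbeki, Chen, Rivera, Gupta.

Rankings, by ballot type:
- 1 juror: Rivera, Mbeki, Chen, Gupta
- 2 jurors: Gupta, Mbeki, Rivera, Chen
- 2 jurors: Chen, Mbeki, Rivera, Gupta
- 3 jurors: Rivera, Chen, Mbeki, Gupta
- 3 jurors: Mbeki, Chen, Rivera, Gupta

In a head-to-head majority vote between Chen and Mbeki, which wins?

Ballots ranking Chen above Mbeki: 2 + 3 = 5.
Ballots ranking Mbeki above Chen: 11 − 5 = 6.
Mbeki wins the head-to-head 6–5.

Mbeki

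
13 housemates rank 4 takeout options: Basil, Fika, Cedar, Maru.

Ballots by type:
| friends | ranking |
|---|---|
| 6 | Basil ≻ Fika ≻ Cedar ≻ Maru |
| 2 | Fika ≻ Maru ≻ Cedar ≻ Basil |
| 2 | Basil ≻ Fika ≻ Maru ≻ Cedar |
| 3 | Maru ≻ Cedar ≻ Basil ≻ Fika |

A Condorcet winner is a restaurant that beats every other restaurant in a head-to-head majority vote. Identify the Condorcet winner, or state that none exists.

Basil

Pairwise majorities:
Basil vs Fika: 11 to 2, Basil.
Basil vs Cedar: Basil preferred on 6+2 = 8 ballots; Basil wins 8–5.
Basil vs Maru: 8 to 5, Basil.
Fika vs Cedar: 6+2+2 = 10 for Fika, 3 for Cedar — Fika by 10–3.
Fika vs Maru: 10 to 3, Fika.
Cedar vs Maru: 6 for Cedar, 7 for Maru — Maru by 7–6.
Basil wins every pairwise contest, so Basil is the Condorcet winner.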